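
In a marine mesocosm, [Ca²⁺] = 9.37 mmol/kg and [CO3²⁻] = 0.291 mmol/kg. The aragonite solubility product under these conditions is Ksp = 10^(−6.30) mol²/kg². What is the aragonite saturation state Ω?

Ω = 5.44

Ksp = 10^(−6.30) = 5.012×10^-7
Ω = [Ca²⁺][CO3²⁻]/Ksp = (9.37×10^-3)(0.291×10^-3) / 5.012×10^-7 = 5.44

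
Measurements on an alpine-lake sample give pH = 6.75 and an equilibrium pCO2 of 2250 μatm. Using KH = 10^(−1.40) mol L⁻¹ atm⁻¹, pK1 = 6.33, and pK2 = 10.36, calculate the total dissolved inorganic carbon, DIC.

DIC = 0.325 mmol/L

[CO2*] = KH · pCO2 = 10^(−1.40) × 2250×10^-6 = 8.957×10^-5 mol/L
α₀ = 1/(1 + K1/[H⁺] + K1K2/[H⁺]²) = 1/(1 + 10^+0.42 + 10^-3.19) = 0.2754
DIC = [CO2*]/α₀ = 8.957×10^-5 / 0.2754 = 0.325 mmol/L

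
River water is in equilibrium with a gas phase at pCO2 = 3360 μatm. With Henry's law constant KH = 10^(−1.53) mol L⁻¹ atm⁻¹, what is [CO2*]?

[CO2*] = 99.2 μmol/L

KH = 10^(−1.53) = 2.951×10^-2 mol L⁻¹ atm⁻¹
[CO2*] = KH · pCO2 = 2.951×10^-2 × 3360×10^-6 atm = 9.92×10^-5 mol/L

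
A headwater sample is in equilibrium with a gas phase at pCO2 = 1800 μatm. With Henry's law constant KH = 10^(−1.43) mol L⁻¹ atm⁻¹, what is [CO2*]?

[CO2*] = 66.9 μmol/L

KH = 10^(−1.43) = 3.715×10^-2 mol L⁻¹ atm⁻¹
[CO2*] = KH · pCO2 = 3.715×10^-2 × 1800×10^-6 atm = 6.69×10^-5 mol/L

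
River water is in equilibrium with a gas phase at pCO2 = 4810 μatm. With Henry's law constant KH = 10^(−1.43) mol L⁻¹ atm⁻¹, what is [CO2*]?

KH = 10^(−1.43) = 3.715×10^-2 mol L⁻¹ atm⁻¹
[CO2*] = KH · pCO2 = 3.715×10^-2 × 4810×10^-6 atm = 1.79×10^-4 mol/L

[CO2*] = 179 μmol/L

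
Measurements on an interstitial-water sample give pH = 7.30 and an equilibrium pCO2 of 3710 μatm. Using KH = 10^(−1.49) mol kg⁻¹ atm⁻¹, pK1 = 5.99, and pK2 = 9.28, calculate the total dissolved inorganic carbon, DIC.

DIC = 2.60 mmol/kg

[CO2*] = KH · pCO2 = 10^(−1.49) × 3710×10^-6 = 1.201×10^-4 mol/kg
α₀ = 1/(1 + K1/[H⁺] + K1K2/[H⁺]²) = 1/(1 + 10^+1.31 + 10^-0.67) = 0.04623
DIC = [CO2*]/α₀ = 1.201×10^-4 / 0.04623 = 2.60 mmol/kg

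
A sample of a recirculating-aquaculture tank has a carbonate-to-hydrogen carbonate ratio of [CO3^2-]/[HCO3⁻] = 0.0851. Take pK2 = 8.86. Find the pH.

pH = 7.79

From K2 = [H⁺][CO3^2-]/[HCO3⁻]:  pH = pK2 + log₁₀([CO3^2-]/[HCO3⁻])
log₁₀(0.0851) = -1.070
pH = 8.86 + (-1.070) = 7.79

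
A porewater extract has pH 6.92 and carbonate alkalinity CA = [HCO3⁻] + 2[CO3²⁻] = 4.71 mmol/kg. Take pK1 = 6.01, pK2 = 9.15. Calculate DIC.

DIC = 5.26 mmol/kg

CA = [HCO3⁻] + 2[CO3²⁻] = (α₁ + 2α₂)·DIC
At pH 6.92: [H⁺]/K1 = 10^-0.91 = 0.12303, K2/[H⁺] = 10^-2.23 = 0.0058884
α₁ = 1/(1 + 0.12303 + 0.0058884) = 1/1.1289 = 0.8858; α₂ = α₁·K2/[H⁺] = 0.005216
α₁ + 2α₂ = 0.8962
DIC = CA / (α₁ + 2α₂) = 4.71 / 0.8962 = 5.26 mmol/kg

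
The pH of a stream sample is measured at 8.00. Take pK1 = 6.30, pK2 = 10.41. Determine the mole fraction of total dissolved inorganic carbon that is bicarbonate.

α₁ = 0.977

α₁ = 1 / (1 + [H⁺]/K1 + K2/[H⁺]) = 1 / (1 + 10^-1.70 + 10^-2.41)
   = 1 / (1 + 0.019953 + 0.0038905) = 1/1.0238 = 0.9767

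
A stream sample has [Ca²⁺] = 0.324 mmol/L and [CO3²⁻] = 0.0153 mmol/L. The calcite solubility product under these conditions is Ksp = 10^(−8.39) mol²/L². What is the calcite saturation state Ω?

Ω = 1.22

Ksp = 10^(−8.39) = 4.074×10^-9
Ω = [Ca²⁺][CO3²⁻]/Ksp = (0.324×10^-3)(0.0153×10^-3) / 4.074×10^-9 = 1.22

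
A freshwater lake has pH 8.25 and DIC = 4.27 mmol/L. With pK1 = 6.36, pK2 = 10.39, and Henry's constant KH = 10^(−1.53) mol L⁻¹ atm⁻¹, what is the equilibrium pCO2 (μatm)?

α₀ = 1 / (1 + K1/[H⁺] + K1K2/[H⁺]²) = 1 / (1 + 10^+1.89 + 10^-0.25)
   = 1 / (1 + 77.625 + 0.56234) = 1/79.187 = 0.01263
[CO2*] = α₀ × DIC = 0.01263 × 4.27 = 0.05392 mmol/L
pCO2 = [CO2*]/KH = 5.392×10^-5 / 2.951×10^-2 = 1830 μatm

pCO2 = 1830 μatm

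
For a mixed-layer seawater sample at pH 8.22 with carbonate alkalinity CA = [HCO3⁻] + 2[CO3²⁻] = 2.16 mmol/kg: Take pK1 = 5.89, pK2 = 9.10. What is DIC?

CA = [HCO3⁻] + 2[CO3²⁻] = (α₁ + 2α₂)·DIC
At pH 8.22: [H⁺]/K1 = 10^-2.33 = 0.0046774, K2/[H⁺] = 10^-0.88 = 0.13183
α₁ = 1/(1 + 0.0046774 + 0.13183) = 1/1.1365 = 0.8799; α₂ = α₁·K2/[H⁺] = 0.1160
α₁ + 2α₂ = 1.1119
DIC = CA / (α₁ + 2α₂) = 2.16 / 1.1119 = 1.94 mmol/kg

DIC = 1.94 mmol/kg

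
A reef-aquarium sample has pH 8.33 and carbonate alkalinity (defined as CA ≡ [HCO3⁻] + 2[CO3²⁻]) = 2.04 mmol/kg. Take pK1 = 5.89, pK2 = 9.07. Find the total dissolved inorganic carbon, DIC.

CA = [HCO3⁻] + 2[CO3²⁻] = (α₁ + 2α₂)·DIC
At pH 8.33: [H⁺]/K1 = 10^-2.44 = 0.0036308, K2/[H⁺] = 10^-0.74 = 0.18197
α₁ = 1/(1 + 0.0036308 + 0.18197) = 1/1.1856 = 0.8435; α₂ = α₁·K2/[H⁺] = 0.1535
α₁ + 2α₂ = 1.1504
DIC = CA / (α₁ + 2α₂) = 2.04 / 1.1504 = 1.77 mmol/kg

DIC = 1.77 mmol/kg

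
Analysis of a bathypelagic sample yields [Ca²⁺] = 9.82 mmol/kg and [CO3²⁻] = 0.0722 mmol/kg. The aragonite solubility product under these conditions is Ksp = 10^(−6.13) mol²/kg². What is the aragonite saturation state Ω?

Ksp = 10^(−6.13) = 7.413×10^-7
Ω = [Ca²⁺][CO3²⁻]/Ksp = (9.82×10^-3)(0.0722×10^-3) / 7.413×10^-7 = 0.956

Ω = 0.956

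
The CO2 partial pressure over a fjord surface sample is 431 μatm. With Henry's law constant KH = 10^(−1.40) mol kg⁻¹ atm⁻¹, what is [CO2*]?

KH = 10^(−1.40) = 3.981×10^-2 mol kg⁻¹ atm⁻¹
[CO2*] = KH · pCO2 = 3.981×10^-2 × 431×10^-6 atm = 1.72×10^-5 mol/kg

[CO2*] = 17.2 μmol/kg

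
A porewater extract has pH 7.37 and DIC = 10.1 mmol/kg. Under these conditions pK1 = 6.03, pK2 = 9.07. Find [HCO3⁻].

α₁ = 1 / (1 + [H⁺]/K1 + K2/[H⁺]) = 1 / (1 + 10^-1.34 + 10^-1.70)
   = 1 / (1 + 0.045709 + 0.019953) = 1/1.0657 = 0.9384
[HCO3⁻] = α₁ × DIC = 0.9384 × 10.1 = 9.48 mmol/kg

[HCO3⁻] = 9.48 mmol/kg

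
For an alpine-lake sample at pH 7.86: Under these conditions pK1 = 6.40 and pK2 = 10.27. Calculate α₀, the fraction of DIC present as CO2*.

α₀ = 0.0334

α₀ = 1 / (1 + K1/[H⁺] + K1K2/[H⁺]²) = 1 / (1 + 10^+1.46 + 10^-0.95)
   = 1 / (1 + 28.840 + 0.11220) = 1/29.953 = 0.03339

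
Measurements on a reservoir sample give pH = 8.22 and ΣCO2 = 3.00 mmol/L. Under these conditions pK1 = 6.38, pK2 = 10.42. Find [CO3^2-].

[CO3²⁻] = 18.5 μmol/L

α₂ = 1 / (1 + [H⁺]/K2 + [H⁺]²/(K1K2)) = 1 / (1 + 10^+2.20 + 10^+0.36)
   = 1 / (1 + 158.49 + 2.2909) = 1/161.78 = 0.006181
[CO3²⁻] = α₂ × DIC = 0.006181 × 3.00 = 0.0185 mmol/L = 18.5 μmol/L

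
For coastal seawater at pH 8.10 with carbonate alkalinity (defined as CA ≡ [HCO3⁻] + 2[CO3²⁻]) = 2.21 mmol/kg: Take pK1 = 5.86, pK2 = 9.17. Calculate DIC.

CA = [HCO3⁻] + 2[CO3²⁻] = (α₁ + 2α₂)·DIC
At pH 8.10: [H⁺]/K1 = 10^-2.24 = 0.0057544, K2/[H⁺] = 10^-1.07 = 0.085114
α₁ = 1/(1 + 0.0057544 + 0.085114) = 1/1.0909 = 0.9167; α₂ = α₁·K2/[H⁺] = 0.07802
α₁ + 2α₂ = 1.0727
DIC = CA / (α₁ + 2α₂) = 2.21 / 1.0727 = 2.06 mmol/kg

DIC = 2.06 mmol/kg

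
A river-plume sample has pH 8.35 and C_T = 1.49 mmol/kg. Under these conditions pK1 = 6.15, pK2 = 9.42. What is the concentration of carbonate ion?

α₂ = 1 / (1 + [H⁺]/K2 + [H⁺]²/(K1K2)) = 1 / (1 + 10^+1.07 + 10^-1.13)
   = 1 / (1 + 11.749 + 0.074131) = 1/12.823 = 0.07798
[CO3²⁻] = α₂ × DIC = 0.07798 × 1.49 = 0.116 mmol/kg

[CO3²⁻] = 0.116 mmol/kg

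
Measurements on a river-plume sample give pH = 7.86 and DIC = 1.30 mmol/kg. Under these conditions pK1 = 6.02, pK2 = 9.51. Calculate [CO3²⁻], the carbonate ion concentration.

α₂ = 1 / (1 + [H⁺]/K2 + [H⁺]²/(K1K2)) = 1 / (1 + 10^+1.65 + 10^-0.19)
   = 1 / (1 + 44.668 + 0.64565) = 1/46.314 = 0.02159
[CO3²⁻] = α₂ × DIC = 0.02159 × 1.30 = 0.0281 mmol/kg

[CO3²⁻] = 0.0281 mmol/kg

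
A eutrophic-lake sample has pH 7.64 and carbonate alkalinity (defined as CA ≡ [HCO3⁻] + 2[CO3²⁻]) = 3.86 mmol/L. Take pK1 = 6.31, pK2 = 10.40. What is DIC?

DIC = 4.03 mmol/L

CA = [HCO3⁻] + 2[CO3²⁻] = (α₁ + 2α₂)·DIC
At pH 7.64: [H⁺]/K1 = 10^-1.33 = 0.046774, K2/[H⁺] = 10^-2.76 = 0.0017378
α₁ = 1/(1 + 0.046774 + 0.0017378) = 1/1.0485 = 0.9537; α₂ = α₁·K2/[H⁺] = 0.001657
α₁ + 2α₂ = 0.9570
DIC = CA / (α₁ + 2α₂) = 3.86 / 0.9570 = 4.03 mmol/L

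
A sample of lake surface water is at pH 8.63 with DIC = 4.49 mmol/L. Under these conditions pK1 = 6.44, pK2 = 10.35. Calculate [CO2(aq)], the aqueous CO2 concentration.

α₀ = 1 / (1 + K1/[H⁺] + K1K2/[H⁺]²) = 1 / (1 + 10^+2.19 + 10^+0.47)
   = 1 / (1 + 154.88 + 2.9512) = 1/158.83 = 0.006296
[CO2*] = α₀ × DIC = 0.006296 × 4.49 = 0.0283 mmol/L

[CO2*] = 0.0283 mmol/L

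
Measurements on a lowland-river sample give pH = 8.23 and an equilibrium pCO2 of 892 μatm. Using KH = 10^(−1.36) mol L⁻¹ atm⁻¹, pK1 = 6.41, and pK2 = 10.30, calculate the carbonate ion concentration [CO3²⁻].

[CO2*] = KH · pCO2 = 10^(−1.36) × 892×10^-6 = 3.894×10^-5 mol/L
α₀ = 1/(1 + K1/[H⁺] + K1K2/[H⁺]²) = 1/(1 + 10^+1.82 + 10^-0.25) = 0.01479
DIC = [CO2*]/α₀ = 3.894×10^-5 / 0.01479 = 2.633 mmol/L
[CO3²⁻] = α₂·DIC; α₂ = 0.008315, so [CO3²⁻] = 0.008315 × 2.633 = 0.0219 mmol/L

[CO3²⁻] = 0.0219 mmol/L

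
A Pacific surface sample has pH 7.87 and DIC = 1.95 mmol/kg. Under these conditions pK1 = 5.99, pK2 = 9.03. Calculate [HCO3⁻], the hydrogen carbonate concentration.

[HCO3⁻] = 1.80 mmol/kg

α₁ = 1 / (1 + [H⁺]/K1 + K2/[H⁺]) = 1 / (1 + 10^-1.88 + 10^-1.16)
   = 1 / (1 + 0.013183 + 0.069183) = 1/1.0824 = 0.9239
[HCO3⁻] = α₁ × DIC = 0.9239 × 1.95 = 1.80 mmol/kg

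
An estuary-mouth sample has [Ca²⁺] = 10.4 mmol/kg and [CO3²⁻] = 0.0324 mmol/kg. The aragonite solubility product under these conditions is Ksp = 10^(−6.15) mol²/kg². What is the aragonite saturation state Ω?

Ksp = 10^(−6.15) = 7.079×10^-7
Ω = [Ca²⁺][CO3²⁻]/Ksp = (10.4×10^-3)(0.0324×10^-3) / 7.079×10^-7 = 0.476

Ω = 0.476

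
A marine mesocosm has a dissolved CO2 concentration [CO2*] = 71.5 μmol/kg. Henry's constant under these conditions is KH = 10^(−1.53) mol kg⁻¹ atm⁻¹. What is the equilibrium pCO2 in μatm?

KH = 10^(−1.53) = 2.951×10^-2 mol kg⁻¹ atm⁻¹
pCO2 = [CO2*]/KH = 71.5×10^-6 / 2.951×10^-2 = 2.42×10^-3 atm = 2420 μatm

pCO2 = 2420 μatm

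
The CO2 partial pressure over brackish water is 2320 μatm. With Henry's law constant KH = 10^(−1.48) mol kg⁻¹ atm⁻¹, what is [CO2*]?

[CO2*] = 76.8 μmol/kg

KH = 10^(−1.48) = 3.311×10^-2 mol kg⁻¹ atm⁻¹
[CO2*] = KH · pCO2 = 3.311×10^-2 × 2320×10^-6 atm = 7.68×10^-5 mol/kg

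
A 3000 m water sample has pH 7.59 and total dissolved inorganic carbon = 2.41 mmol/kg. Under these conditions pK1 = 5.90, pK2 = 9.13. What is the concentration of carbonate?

[CO3²⁻] = 0.0662 mmol/kg

α₂ = 1 / (1 + [H⁺]/K2 + [H⁺]²/(K1K2)) = 1 / (1 + 10^+1.54 + 10^-0.15)
   = 1 / (1 + 34.674 + 0.70795) = 1/36.382 = 0.02749
[CO3²⁻] = α₂ × DIC = 0.02749 × 2.41 = 0.0662 mmol/kg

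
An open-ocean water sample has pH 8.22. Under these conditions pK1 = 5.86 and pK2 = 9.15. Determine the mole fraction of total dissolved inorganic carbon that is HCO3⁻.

α₁ = 1 / (1 + [H⁺]/K1 + K2/[H⁺]) = 1 / (1 + 10^-2.36 + 10^-0.93)
   = 1 / (1 + 0.0043652 + 0.11749) = 1/1.1219 = 0.8914

α₁ = 0.891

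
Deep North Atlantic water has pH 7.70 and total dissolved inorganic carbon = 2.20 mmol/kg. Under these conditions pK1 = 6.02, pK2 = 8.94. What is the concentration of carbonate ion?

[CO3²⁻] = 0.117 mmol/kg

α₂ = 1 / (1 + [H⁺]/K2 + [H⁺]²/(K1K2)) = 1 / (1 + 10^+1.24 + 10^-0.44)
   = 1 / (1 + 17.378 + 0.36308) = 1/18.741 = 0.05336
[CO3²⁻] = α₂ × DIC = 0.05336 × 2.20 = 0.117 mmol/kg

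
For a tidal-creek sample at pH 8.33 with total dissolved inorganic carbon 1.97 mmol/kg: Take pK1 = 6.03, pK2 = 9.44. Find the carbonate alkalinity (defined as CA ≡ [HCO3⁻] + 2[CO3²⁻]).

CA = [HCO3⁻] + 2[CO3²⁻] = (α₁ + 2α₂)·DIC
At pH 8.33: [H⁺]/K1 = 10^-2.30 = 0.0050119, K2/[H⁺] = 10^-1.11 = 0.077625
α₁ = 1/(1 + 0.0050119 + 0.077625) = 1/1.0826 = 0.9237; α₂ = α₁·K2/[H⁺] = 0.07170
α₁ + 2α₂ = 1.0671
CA = 1.0671 × 1.97 = 2.10 mmol/kg

CA = 2.10 mmol/kg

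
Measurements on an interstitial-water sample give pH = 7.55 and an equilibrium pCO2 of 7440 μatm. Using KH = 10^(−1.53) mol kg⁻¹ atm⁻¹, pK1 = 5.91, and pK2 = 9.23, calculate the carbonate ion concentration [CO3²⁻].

[CO3²⁻] = 0.200 mmol/kg

[CO2*] = KH · pCO2 = 10^(−1.53) × 7440×10^-6 = 2.196×10^-4 mol/kg
α₀ = 1/(1 + K1/[H⁺] + K1K2/[H⁺]²) = 1/(1 + 10^+1.64 + 10^-0.04) = 0.02195
DIC = [CO2*]/α₀ = 2.196×10^-4 / 0.02195 = 10.00 mmol/kg
[CO3²⁻] = α₂·DIC; α₂ = 0.02002, so [CO3²⁻] = 0.02002 × 10.00 = 0.200 mmol/kg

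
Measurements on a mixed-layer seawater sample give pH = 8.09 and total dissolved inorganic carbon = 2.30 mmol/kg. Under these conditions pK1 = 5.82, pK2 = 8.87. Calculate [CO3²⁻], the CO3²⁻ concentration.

[CO3²⁻] = 0.326 mmol/kg

α₂ = 1 / (1 + [H⁺]/K2 + [H⁺]²/(K1K2)) = 1 / (1 + 10^+0.78 + 10^-1.49)
   = 1 / (1 + 6.0256 + 0.032359) = 1/7.0580 = 0.1417
[CO3²⁻] = α₂ × DIC = 0.1417 × 2.30 = 0.326 mmol/kg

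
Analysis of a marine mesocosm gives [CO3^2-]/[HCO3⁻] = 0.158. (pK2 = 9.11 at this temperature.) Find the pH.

From K2 = [H⁺][CO3^2-]/[HCO3⁻]:  pH = pK2 + log₁₀([CO3^2-]/[HCO3⁻])
log₁₀(0.158) = -0.801
pH = 9.11 + (-0.801) = 8.31

pH = 8.31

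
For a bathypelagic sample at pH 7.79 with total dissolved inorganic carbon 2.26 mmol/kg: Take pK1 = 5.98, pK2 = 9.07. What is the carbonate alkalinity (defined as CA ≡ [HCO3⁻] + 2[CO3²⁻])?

CA = [HCO3⁻] + 2[CO3²⁻] = (α₁ + 2α₂)·DIC
At pH 7.79: [H⁺]/K1 = 10^-1.81 = 0.015488, K2/[H⁺] = 10^-1.28 = 0.052481
α₁ = 1/(1 + 0.015488 + 0.052481) = 1/1.0680 = 0.9364; α₂ = α₁·K2/[H⁺] = 0.04914
α₁ + 2α₂ = 1.0346
CA = 1.0346 × 2.26 = 2.34 mmol/kg

CA = 2.34 mmol/kg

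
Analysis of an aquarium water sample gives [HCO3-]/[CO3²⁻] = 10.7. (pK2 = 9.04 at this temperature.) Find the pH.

pH = 8.01

From K2 = [H⁺][CO3²⁻]/[HCO3-]:  pH = pK2 − log₁₀([HCO3-]/[CO3²⁻])
log₁₀(10.7) = +1.029
pH = 9.04 − (+1.029) = 8.01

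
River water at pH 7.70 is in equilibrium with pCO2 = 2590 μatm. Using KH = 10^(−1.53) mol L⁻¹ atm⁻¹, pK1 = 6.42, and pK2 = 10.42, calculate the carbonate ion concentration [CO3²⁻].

[CO2*] = KH · pCO2 = 10^(−1.53) × 2590×10^-6 = 7.644×10^-5 mol/L
α₀ = 1/(1 + K1/[H⁺] + K1K2/[H⁺]²) = 1/(1 + 10^+1.28 + 10^-1.44) = 0.04977
DIC = [CO2*]/α₀ = 7.644×10^-5 / 0.04977 = 1.536 mmol/L
[CO3²⁻] = α₂·DIC; α₂ = 0.001807, so [CO3²⁻] = 0.001807 × 1.536 = 0.00278 mmol/L = 2.78 μmol/L

[CO3²⁻] = 2.78 μmol/L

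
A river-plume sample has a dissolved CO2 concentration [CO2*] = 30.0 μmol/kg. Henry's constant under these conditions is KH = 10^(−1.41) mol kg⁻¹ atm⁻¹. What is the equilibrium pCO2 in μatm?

pCO2 = 771 μatm

KH = 10^(−1.41) = 3.890×10^-2 mol kg⁻¹ atm⁻¹
pCO2 = [CO2*]/KH = 30.0×10^-6 / 3.890×10^-2 = 7.71×10^-4 atm = 771 μatm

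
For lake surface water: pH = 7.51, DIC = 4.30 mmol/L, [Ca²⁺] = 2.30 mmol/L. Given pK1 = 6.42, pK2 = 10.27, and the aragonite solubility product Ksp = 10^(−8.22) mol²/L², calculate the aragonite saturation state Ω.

Ω = 2.63

α₂ = 1 / (1 + [H⁺]/K2 + [H⁺]²/(K1K2)) = 1 / (1 + 10^+2.76 + 10^+1.67)
   = 1 / (1 + 575.44 + 46.774) = 1/623.21 = 0.001605
[CO3²⁻] = α₂ × DIC = 0.001605 × 4.30 = 0.006900 mmol/L = 6.900 μmol/L
Ksp = 10^(−8.22) = 6.026×10^-9
Ω = [Ca²⁺][CO3²⁻]/Ksp = (2.30×10^-3)(6.900×10^-6) / 6.026×10^-9 = 2.63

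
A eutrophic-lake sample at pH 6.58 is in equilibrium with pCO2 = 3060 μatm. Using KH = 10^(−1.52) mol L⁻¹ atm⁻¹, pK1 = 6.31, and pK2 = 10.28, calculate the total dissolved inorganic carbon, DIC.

[CO2*] = KH · pCO2 = 10^(−1.52) × 3060×10^-6 = 9.241×10^-5 mol/L
α₀ = 1/(1 + K1/[H⁺] + K1K2/[H⁺]²) = 1/(1 + 10^+0.27 + 10^-3.43) = 0.3494
DIC = [CO2*]/α₀ = 9.241×10^-5 / 0.3494 = 0.265 mmol/L

DIC = 0.265 mmol/L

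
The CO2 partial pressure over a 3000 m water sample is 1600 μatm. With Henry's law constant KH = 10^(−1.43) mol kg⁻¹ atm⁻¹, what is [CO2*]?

KH = 10^(−1.43) = 3.715×10^-2 mol kg⁻¹ atm⁻¹
[CO2*] = KH · pCO2 = 3.715×10^-2 × 1600×10^-6 atm = 5.94×10^-5 mol/kg

[CO2*] = 59.4 μmol/kg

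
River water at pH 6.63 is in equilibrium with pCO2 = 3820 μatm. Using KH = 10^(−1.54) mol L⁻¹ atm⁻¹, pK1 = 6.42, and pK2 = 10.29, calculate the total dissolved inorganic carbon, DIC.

[CO2*] = KH · pCO2 = 10^(−1.54) × 3820×10^-6 = 1.102×10^-4 mol/L
α₀ = 1/(1 + K1/[H⁺] + K1K2/[H⁺]²) = 1/(1 + 10^+0.21 + 10^-3.45) = 0.3814
DIC = [CO2*]/α₀ = 1.102×10^-4 / 0.3814 = 0.289 mmol/L

DIC = 0.289 mmol/L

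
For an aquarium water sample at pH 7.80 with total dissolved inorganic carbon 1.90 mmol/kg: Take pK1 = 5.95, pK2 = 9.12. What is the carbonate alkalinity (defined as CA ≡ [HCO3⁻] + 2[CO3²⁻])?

CA = 1.96 mmol/kg

CA = [HCO3⁻] + 2[CO3²⁻] = (α₁ + 2α₂)·DIC
At pH 7.80: [H⁺]/K1 = 10^-1.85 = 0.014125, K2/[H⁺] = 10^-1.32 = 0.047863
α₁ = 1/(1 + 0.014125 + 0.047863) = 1/1.0620 = 0.9416; α₂ = α₁·K2/[H⁺] = 0.04507
α₁ + 2α₂ = 1.0318
CA = 1.0318 × 1.90 = 1.96 mmol/kg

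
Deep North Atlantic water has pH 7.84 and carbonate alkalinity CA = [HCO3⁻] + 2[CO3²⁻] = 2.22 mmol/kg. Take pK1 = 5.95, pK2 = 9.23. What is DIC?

DIC = 2.16 mmol/kg

CA = [HCO3⁻] + 2[CO3²⁻] = (α₁ + 2α₂)·DIC
At pH 7.84: [H⁺]/K1 = 10^-1.89 = 0.012882, K2/[H⁺] = 10^-1.39 = 0.040738
α₁ = 1/(1 + 0.012882 + 0.040738) = 1/1.0536 = 0.9491; α₂ = α₁·K2/[H⁺] = 0.03866
α₁ + 2α₂ = 1.0264
DIC = CA / (α₁ + 2α₂) = 2.22 / 1.0264 = 2.16 mmol/kg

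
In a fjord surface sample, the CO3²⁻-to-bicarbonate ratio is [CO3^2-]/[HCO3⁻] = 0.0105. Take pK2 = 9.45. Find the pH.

pH = 7.47

From K2 = [H⁺][CO3^2-]/[HCO3⁻]:  pH = pK2 + log₁₀([CO3^2-]/[HCO3⁻])
log₁₀(0.0105) = -1.979
pH = 9.45 + (-1.979) = 7.47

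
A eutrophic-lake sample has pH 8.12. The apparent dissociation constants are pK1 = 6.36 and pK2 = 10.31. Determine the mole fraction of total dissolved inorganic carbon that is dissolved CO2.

α₀ = 1 / (1 + K1/[H⁺] + K1K2/[H⁺]²) = 1 / (1 + 10^+1.76 + 10^-0.43)
   = 1 / (1 + 57.544 + 0.37154) = 1/58.916 = 0.01697

α₀ = 0.0170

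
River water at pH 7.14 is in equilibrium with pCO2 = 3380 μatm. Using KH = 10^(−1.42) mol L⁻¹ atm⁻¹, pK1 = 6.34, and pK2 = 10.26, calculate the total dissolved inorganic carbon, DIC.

[CO2*] = KH · pCO2 = 10^(−1.42) × 3380×10^-6 = 1.285×10^-4 mol/L
α₀ = 1/(1 + K1/[H⁺] + K1K2/[H⁺]²) = 1/(1 + 10^+0.80 + 10^-2.32) = 0.1367
DIC = [CO2*]/α₀ = 1.285×10^-4 / 0.1367 = 0.940 mmol/L

DIC = 0.940 mmol/L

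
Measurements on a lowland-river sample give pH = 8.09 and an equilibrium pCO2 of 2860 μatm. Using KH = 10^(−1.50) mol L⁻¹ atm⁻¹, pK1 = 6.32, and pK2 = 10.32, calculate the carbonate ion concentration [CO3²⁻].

[CO3²⁻] = 0.0314 mmol/L

[CO2*] = KH · pCO2 = 10^(−1.50) × 2860×10^-6 = 9.044×10^-5 mol/L
α₀ = 1/(1 + K1/[H⁺] + K1K2/[H⁺]²) = 1/(1 + 10^+1.77 + 10^-0.46) = 0.01660
DIC = [CO2*]/α₀ = 9.044×10^-5 / 0.01660 = 5.447 mmol/L
[CO3²⁻] = α₂·DIC; α₂ = 0.005757, so [CO3²⁻] = 0.005757 × 5.447 = 0.0314 mmol/L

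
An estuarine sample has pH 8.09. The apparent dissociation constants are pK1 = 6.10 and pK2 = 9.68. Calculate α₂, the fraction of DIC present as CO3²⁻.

α₂ = 0.0248

α₂ = 1 / (1 + [H⁺]/K2 + [H⁺]²/(K1K2)) = 1 / (1 + 10^+1.59 + 10^-0.40)
   = 1 / (1 + 38.905 + 0.39811) = 1/40.303 = 0.02481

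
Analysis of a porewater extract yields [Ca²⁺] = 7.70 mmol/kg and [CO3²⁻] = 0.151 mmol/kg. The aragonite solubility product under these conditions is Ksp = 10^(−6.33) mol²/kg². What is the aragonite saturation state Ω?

Ω = 2.49

Ksp = 10^(−6.33) = 4.677×10^-7
Ω = [Ca²⁺][CO3²⁻]/Ksp = (7.70×10^-3)(0.151×10^-3) / 4.677×10^-7 = 2.49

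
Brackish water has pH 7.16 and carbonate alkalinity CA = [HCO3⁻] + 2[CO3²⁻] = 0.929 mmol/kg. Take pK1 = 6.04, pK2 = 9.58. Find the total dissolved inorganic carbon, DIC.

CA = [HCO3⁻] + 2[CO3²⁻] = (α₁ + 2α₂)·DIC
At pH 7.16: [H⁺]/K1 = 10^-1.12 = 0.075858, K2/[H⁺] = 10^-2.42 = 0.0038019
α₁ = 1/(1 + 0.075858 + 0.0038019) = 1/1.0797 = 0.9262; α₂ = α₁·K2/[H⁺] = 0.003521
α₁ + 2α₂ = 0.9333
DIC = CA / (α₁ + 2α₂) = 0.929 / 0.9333 = 0.995 mmol/kg

DIC = 0.995 mmol/kg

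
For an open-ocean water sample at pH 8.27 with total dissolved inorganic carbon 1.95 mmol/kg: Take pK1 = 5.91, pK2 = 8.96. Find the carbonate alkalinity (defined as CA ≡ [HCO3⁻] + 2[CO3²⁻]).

CA = [HCO3⁻] + 2[CO3²⁻] = (α₁ + 2α₂)·DIC
At pH 8.27: [H⁺]/K1 = 10^-2.36 = 0.0043652, K2/[H⁺] = 10^-0.69 = 0.20417
α₁ = 1/(1 + 0.0043652 + 0.20417) = 1/1.2085 = 0.8274; α₂ = α₁·K2/[H⁺] = 0.1689
α₁ + 2α₂ = 1.1653
CA = 1.1653 × 1.95 = 2.27 mmol/kg

CA = 2.27 mmol/kg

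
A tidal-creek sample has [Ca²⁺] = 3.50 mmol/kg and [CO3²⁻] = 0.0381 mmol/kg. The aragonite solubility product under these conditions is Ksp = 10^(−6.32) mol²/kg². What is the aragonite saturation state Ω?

Ksp = 10^(−6.32) = 4.786×10^-7
Ω = [Ca²⁺][CO3²⁻]/Ksp = (3.50×10^-3)(0.0381×10^-3) / 4.786×10^-7 = 0.279

Ω = 0.279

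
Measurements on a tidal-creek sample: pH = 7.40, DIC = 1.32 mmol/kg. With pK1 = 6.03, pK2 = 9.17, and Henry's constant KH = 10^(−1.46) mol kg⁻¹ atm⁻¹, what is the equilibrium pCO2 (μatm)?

α₀ = 1 / (1 + K1/[H⁺] + K1K2/[H⁺]²) = 1 / (1 + 10^+1.37 + 10^-0.40)
   = 1 / (1 + 23.442 + 0.39811) = 1/24.840 = 0.04026
[CO2*] = α₀ × DIC = 0.04026 × 1.32 = 0.05314 mmol/kg
pCO2 = [CO2*]/KH = 5.314×10^-5 / 3.467×10^-2 = 1530 μatm

pCO2 = 1530 μatm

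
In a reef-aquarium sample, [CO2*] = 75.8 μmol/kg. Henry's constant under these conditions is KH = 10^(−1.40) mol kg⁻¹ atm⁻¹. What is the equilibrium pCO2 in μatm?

KH = 10^(−1.40) = 3.981×10^-2 mol kg⁻¹ atm⁻¹
pCO2 = [CO2*]/KH = 75.8×10^-6 / 3.981×10^-2 = 1.90×10^-3 atm = 1900 μatm

pCO2 = 1900 μatm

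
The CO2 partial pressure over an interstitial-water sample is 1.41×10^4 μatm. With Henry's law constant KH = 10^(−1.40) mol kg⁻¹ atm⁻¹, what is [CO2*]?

KH = 10^(−1.40) = 3.981×10^-2 mol kg⁻¹ atm⁻¹
[CO2*] = KH · pCO2 = 3.981×10^-2 × 1.41×10^4×10^-6 atm = 5.61×10^-4 mol/kg

[CO2*] = 561 μmol/kg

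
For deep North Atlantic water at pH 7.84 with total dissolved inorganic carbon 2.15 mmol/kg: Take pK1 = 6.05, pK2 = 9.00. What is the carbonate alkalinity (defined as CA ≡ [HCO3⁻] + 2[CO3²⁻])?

CA = [HCO3⁻] + 2[CO3²⁻] = (α₁ + 2α₂)·DIC
At pH 7.84: [H⁺]/K1 = 10^-1.79 = 0.016218, K2/[H⁺] = 10^-1.16 = 0.069183
α₁ = 1/(1 + 0.016218 + 0.069183) = 1/1.0854 = 0.9213; α₂ = α₁·K2/[H⁺] = 0.06374
α₁ + 2α₂ = 1.0488
CA = 1.0488 × 2.15 = 2.25 mmol/kg

CA = 2.25 mmol/kg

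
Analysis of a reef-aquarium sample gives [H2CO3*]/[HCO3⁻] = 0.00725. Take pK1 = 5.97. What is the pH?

pH = 8.11

From K1 = [H⁺][HCO3⁻]/[H2CO3*]:  pH = pK1 − log₁₀([H2CO3*]/[HCO3⁻])
log₁₀(0.00725) = -2.140
pH = 5.97 − (-2.140) = 8.11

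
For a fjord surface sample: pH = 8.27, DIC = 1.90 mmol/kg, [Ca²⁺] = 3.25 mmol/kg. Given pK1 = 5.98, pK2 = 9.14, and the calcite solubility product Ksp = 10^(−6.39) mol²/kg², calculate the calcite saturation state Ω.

α₂ = 1 / (1 + [H⁺]/K2 + [H⁺]²/(K1K2)) = 1 / (1 + 10^+0.87 + 10^-1.42)
   = 1 / (1 + 7.4131 + 0.038019) = 1/8.4511 = 0.1183
[CO3²⁻] = α₂ × DIC = 0.1183 × 1.90 = 0.2248 mmol/kg
Ksp = 10^(−6.39) = 4.074×10^-7
Ω = [Ca²⁺][CO3²⁻]/Ksp = (3.25×10^-3)(2.248×10^-4) / 4.074×10^-7 = 1.79

Ω = 1.79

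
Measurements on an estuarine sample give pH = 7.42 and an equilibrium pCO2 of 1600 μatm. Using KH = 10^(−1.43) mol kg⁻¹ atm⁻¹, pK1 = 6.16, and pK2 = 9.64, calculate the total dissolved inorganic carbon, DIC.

[CO2*] = KH · pCO2 = 10^(−1.43) × 1600×10^-6 = 5.945×10^-5 mol/kg
α₀ = 1/(1 + K1/[H⁺] + K1K2/[H⁺]²) = 1/(1 + 10^+1.26 + 10^-0.96) = 0.05180
DIC = [CO2*]/α₀ = 5.945×10^-5 / 0.05180 = 1.15 mmol/kg

DIC = 1.15 mmol/kg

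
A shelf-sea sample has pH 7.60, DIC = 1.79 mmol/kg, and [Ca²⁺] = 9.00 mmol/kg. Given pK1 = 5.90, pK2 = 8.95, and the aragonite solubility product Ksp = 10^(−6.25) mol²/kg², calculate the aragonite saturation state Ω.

α₂ = 1 / (1 + [H⁺]/K2 + [H⁺]²/(K1K2)) = 1 / (1 + 10^+1.35 + 10^-0.35)
   = 1 / (1 + 22.387 + 0.44668) = 1/23.834 = 0.04196
[CO3²⁻] = α₂ × DIC = 0.04196 × 1.79 = 0.07510 mmol/kg
Ksp = 10^(−6.25) = 5.623×10^-7
Ω = [Ca²⁺][CO3²⁻]/Ksp = (9.00×10^-3)(7.510×10^-5) / 5.623×10^-7 = 1.20

Ω = 1.20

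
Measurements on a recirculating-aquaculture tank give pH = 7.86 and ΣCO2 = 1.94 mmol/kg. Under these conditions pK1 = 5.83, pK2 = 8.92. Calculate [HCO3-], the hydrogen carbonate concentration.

α₁ = 1 / (1 + [H⁺]/K1 + K2/[H⁺]) = 1 / (1 + 10^-2.03 + 10^-1.06)
   = 1 / (1 + 0.0093325 + 0.087096) = 1/1.0964 = 0.9121
[HCO3⁻] = α₁ × DIC = 0.9121 × 1.94 = 1.77 mmol/kg

[HCO3⁻] = 1.77 mmol/kg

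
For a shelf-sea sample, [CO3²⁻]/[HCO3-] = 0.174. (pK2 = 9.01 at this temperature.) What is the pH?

From K2 = [H⁺][CO3²⁻]/[HCO3-]:  pH = pK2 + log₁₀([CO3²⁻]/[HCO3-])
log₁₀(0.174) = -0.759
pH = 9.01 + (-0.759) = 8.25

pH = 8.25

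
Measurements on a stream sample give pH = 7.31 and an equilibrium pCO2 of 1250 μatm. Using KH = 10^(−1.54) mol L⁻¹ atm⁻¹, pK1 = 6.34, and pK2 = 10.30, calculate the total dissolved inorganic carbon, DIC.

[CO2*] = KH · pCO2 = 10^(−1.54) × 1250×10^-6 = 3.605×10^-5 mol/L
α₀ = 1/(1 + K1/[H⁺] + K1K2/[H⁺]²) = 1/(1 + 10^+0.97 + 10^-2.02) = 0.09669
DIC = [CO2*]/α₀ = 3.605×10^-5 / 0.09669 = 0.373 mmol/L

DIC = 0.373 mmol/L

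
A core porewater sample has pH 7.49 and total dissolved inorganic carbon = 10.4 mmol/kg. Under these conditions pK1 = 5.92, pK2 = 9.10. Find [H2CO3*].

α₀ = 1 / (1 + K1/[H⁺] + K1K2/[H⁺]²) = 1 / (1 + 10^+1.57 + 10^-0.04)
   = 1 / (1 + 37.154 + 0.91201) = 1/39.066 = 0.02560
[CO2*] = α₀ × DIC = 0.02560 × 10.4 = 0.266 mmol/kg

[CO2*] = 0.266 mmol/kg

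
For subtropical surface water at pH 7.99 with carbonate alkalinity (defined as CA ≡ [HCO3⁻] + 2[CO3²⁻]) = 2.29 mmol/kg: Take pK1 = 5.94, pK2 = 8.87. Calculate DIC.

DIC = 2.07 mmol/kg

CA = [HCO3⁻] + 2[CO3²⁻] = (α₁ + 2α₂)·DIC
At pH 7.99: [H⁺]/K1 = 10^-2.05 = 0.0089125, K2/[H⁺] = 10^-0.88 = 0.13183
α₁ = 1/(1 + 0.0089125 + 0.13183) = 1/1.1407 = 0.8766; α₂ = α₁·K2/[H⁺] = 0.1156
α₁ + 2α₂ = 1.1077
DIC = CA / (α₁ + 2α₂) = 2.29 / 1.1077 = 2.07 mmol/kg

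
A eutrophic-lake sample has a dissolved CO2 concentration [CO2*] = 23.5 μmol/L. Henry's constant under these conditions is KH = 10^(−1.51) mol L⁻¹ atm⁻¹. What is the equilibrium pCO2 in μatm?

pCO2 = 760 μatm

KH = 10^(−1.51) = 3.090×10^-2 mol L⁻¹ atm⁻¹
pCO2 = [CO2*]/KH = 23.5×10^-6 / 3.090×10^-2 = 7.60×10^-4 atm = 760 μatm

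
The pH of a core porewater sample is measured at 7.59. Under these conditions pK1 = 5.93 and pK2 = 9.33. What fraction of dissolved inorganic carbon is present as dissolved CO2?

α₀ = 0.0210

α₀ = 1 / (1 + K1/[H⁺] + K1K2/[H⁺]²) = 1 / (1 + 10^+1.66 + 10^-0.08)
   = 1 / (1 + 45.709 + 0.83176) = 1/47.541 = 0.02103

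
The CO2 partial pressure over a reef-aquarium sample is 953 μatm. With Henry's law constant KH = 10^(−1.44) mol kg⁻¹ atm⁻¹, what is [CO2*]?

[CO2*] = 34.6 μmol/kg

KH = 10^(−1.44) = 3.631×10^-2 mol kg⁻¹ atm⁻¹
[CO2*] = KH · pCO2 = 3.631×10^-2 × 953×10^-6 atm = 3.46×10^-5 mol/kg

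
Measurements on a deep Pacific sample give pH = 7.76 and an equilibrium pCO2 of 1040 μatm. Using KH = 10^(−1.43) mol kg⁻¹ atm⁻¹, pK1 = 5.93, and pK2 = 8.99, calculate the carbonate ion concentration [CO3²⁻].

[CO2*] = KH · pCO2 = 10^(−1.43) × 1040×10^-6 = 3.864×10^-5 mol/kg
α₀ = 1/(1 + K1/[H⁺] + K1K2/[H⁺]²) = 1/(1 + 10^+1.83 + 10^+0.60) = 0.01378
DIC = [CO2*]/α₀ = 3.864×10^-5 / 0.01378 = 2.805 mmol/kg
[CO3²⁻] = α₂·DIC; α₂ = 0.05484, so [CO3²⁻] = 0.05484 × 2.805 = 0.154 mmol/kg

[CO3²⁻] = 0.154 mmol/kg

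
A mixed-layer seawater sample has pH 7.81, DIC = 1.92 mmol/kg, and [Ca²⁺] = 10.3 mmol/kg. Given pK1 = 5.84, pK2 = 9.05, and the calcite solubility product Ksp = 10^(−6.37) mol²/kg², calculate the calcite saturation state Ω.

Ω = 2.50

α₂ = 1 / (1 + [H⁺]/K2 + [H⁺]²/(K1K2)) = 1 / (1 + 10^+1.24 + 10^-0.73)
   = 1 / (1 + 17.378 + 0.18621) = 1/18.564 = 0.05387
[CO3²⁻] = α₂ × DIC = 0.05387 × 1.92 = 0.1034 mmol/kg
Ksp = 10^(−6.37) = 4.266×10^-7
Ω = [Ca²⁺][CO3²⁻]/Ksp = (10.3×10^-3)(1.034×10^-4) / 4.266×10^-7 = 2.50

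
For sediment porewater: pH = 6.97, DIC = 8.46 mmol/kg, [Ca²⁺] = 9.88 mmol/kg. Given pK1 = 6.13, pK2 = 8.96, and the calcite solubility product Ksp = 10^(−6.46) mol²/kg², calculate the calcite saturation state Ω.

α₂ = 1 / (1 + [H⁺]/K2 + [H⁺]²/(K1K2)) = 1 / (1 + 10^+1.99 + 10^+1.15)
   = 1 / (1 + 97.724 + 14.125) = 1/112.85 = 0.008861
[CO3²⁻] = α₂ × DIC = 0.008861 × 8.46 = 0.07497 mmol/kg
Ksp = 10^(−6.46) = 3.467×10^-7
Ω = [Ca²⁺][CO3²⁻]/Ksp = (9.88×10^-3)(7.497×10^-5) / 3.467×10^-7 = 2.14

Ω = 2.14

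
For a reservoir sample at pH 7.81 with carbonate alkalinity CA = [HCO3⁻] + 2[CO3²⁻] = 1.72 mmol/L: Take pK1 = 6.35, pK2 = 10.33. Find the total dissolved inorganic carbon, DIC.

CA = [HCO3⁻] + 2[CO3²⁻] = (α₁ + 2α₂)·DIC
At pH 7.81: [H⁺]/K1 = 10^-1.46 = 0.034674, K2/[H⁺] = 10^-2.52 = 0.0030200
α₁ = 1/(1 + 0.034674 + 0.0030200) = 1/1.0377 = 0.9637; α₂ = α₁·K2/[H⁺] = 0.002910
α₁ + 2α₂ = 0.9695
DIC = CA / (α₁ + 2α₂) = 1.72 / 0.9695 = 1.77 mmol/L

DIC = 1.77 mmol/L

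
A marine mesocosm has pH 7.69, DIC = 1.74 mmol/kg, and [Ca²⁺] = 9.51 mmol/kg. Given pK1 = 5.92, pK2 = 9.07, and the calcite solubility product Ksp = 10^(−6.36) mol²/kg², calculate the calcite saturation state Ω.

Ω = 1.49

α₂ = 1 / (1 + [H⁺]/K2 + [H⁺]²/(K1K2)) = 1 / (1 + 10^+1.38 + 10^-0.39)
   = 1 / (1 + 23.988 + 0.40738) = 1/25.396 = 0.03938
[CO3²⁻] = α₂ × DIC = 0.03938 × 1.74 = 0.06852 mmol/kg
Ksp = 10^(−6.36) = 4.365×10^-7
Ω = [Ca²⁺][CO3²⁻]/Ksp = (9.51×10^-3)(6.852×10^-5) / 4.365×10^-7 = 1.49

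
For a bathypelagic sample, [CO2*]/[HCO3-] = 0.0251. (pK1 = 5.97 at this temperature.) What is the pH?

pH = 7.57

From K1 = [H⁺][HCO3-]/[CO2*]:  pH = pK1 − log₁₀([CO2*]/[HCO3-])
log₁₀(0.0251) = -1.600
pH = 5.97 − (-1.600) = 7.57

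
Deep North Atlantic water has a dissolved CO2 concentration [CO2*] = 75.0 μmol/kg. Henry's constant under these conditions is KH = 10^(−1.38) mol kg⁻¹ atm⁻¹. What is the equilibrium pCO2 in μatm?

KH = 10^(−1.38) = 4.169×10^-2 mol kg⁻¹ atm⁻¹
pCO2 = [CO2*]/KH = 75.0×10^-6 / 4.169×10^-2 = 1.80×10^-3 atm = 1800 μatm

pCO2 = 1800 μatm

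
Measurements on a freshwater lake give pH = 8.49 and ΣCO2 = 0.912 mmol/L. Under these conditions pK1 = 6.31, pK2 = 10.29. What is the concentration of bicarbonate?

α₁ = 1 / (1 + [H⁺]/K1 + K2/[H⁺]) = 1 / (1 + 10^-2.18 + 10^-1.80)
   = 1 / (1 + 0.0066069 + 0.015849) = 1/1.0225 = 0.9780
[HCO3⁻] = α₁ × DIC = 0.9780 × 0.912 = 0.892 mmol/L

[HCO3⁻] = 0.892 mmol/L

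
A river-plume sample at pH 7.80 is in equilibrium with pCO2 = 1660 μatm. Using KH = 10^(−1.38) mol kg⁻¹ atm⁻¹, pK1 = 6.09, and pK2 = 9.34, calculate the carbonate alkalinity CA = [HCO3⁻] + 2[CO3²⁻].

CA = 3.75 mmol/kg

[CO2*] = KH · pCO2 = 10^(−1.38) × 1660×10^-6 = 6.920×10^-5 mol/kg
α₀ = 1/(1 + K1/[H⁺] + K1K2/[H⁺]²) = 1/(1 + 10^+1.71 + 10^+0.17) = 0.01860
DIC = [CO2*]/α₀ = 6.920×10^-5 / 0.01860 = 3.721 mmol/kg
CA = (α₁ + 2α₂)·DIC = (0.9539 + 2×0.02751) × 3.721 = 3.75 mmol/kg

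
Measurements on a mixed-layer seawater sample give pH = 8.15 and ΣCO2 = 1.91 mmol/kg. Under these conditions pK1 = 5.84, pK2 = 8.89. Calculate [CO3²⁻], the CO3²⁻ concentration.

α₂ = 1 / (1 + [H⁺]/K2 + [H⁺]²/(K1K2)) = 1 / (1 + 10^+0.74 + 10^-1.57)
   = 1 / (1 + 5.4954 + 0.026915) = 1/6.5223 = 0.1533
[CO3²⁻] = α₂ × DIC = 0.1533 × 1.91 = 0.293 mmol/kg

[CO3²⁻] = 0.293 mmol/kg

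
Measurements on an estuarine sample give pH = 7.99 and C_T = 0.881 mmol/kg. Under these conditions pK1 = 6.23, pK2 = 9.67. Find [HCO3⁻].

[HCO3⁻] = 0.849 mmol/kg

α₁ = 1 / (1 + [H⁺]/K1 + K2/[H⁺]) = 1 / (1 + 10^-1.76 + 10^-1.68)
   = 1 / (1 + 0.017378 + 0.020893) = 1/1.0383 = 0.9631
[HCO3⁻] = α₁ × DIC = 0.9631 × 0.881 = 0.849 mmol/kg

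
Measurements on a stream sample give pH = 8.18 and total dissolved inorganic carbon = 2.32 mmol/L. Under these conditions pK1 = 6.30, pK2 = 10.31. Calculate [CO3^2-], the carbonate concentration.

α₂ = 1 / (1 + [H⁺]/K2 + [H⁺]²/(K1K2)) = 1 / (1 + 10^+2.13 + 10^+0.25)
   = 1 / (1 + 134.90 + 1.7783) = 1/137.67 = 0.007264
[CO3²⁻] = α₂ × DIC = 0.007264 × 2.32 = 0.0169 mmol/L = 16.9 μmol/L

[CO3²⁻] = 16.9 μmol/L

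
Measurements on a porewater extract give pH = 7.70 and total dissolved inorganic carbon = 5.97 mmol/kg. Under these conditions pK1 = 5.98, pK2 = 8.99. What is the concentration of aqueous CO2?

[CO2*] = 0.106 mmol/kg

α₀ = 1 / (1 + K1/[H⁺] + K1K2/[H⁺]²) = 1 / (1 + 10^+1.72 + 10^+0.43)
   = 1 / (1 + 52.481 + 2.6915) = 1/56.172 = 0.01780
[CO2*] = α₀ × DIC = 0.01780 × 5.97 = 0.106 mmol/kg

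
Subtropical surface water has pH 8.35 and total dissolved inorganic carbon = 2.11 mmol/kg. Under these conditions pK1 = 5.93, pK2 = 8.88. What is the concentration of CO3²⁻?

α₂ = 1 / (1 + [H⁺]/K2 + [H⁺]²/(K1K2)) = 1 / (1 + 10^+0.53 + 10^-1.89)
   = 1 / (1 + 3.3884 + 0.012882) = 1/4.4013 = 0.2272
[CO3²⁻] = α₂ × DIC = 0.2272 × 2.11 = 0.479 mmol/kg

[CO3²⁻] = 0.479 mmol/kg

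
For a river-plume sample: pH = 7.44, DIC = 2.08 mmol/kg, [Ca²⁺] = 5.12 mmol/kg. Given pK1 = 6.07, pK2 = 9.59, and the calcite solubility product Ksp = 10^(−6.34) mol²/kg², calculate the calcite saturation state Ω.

α₂ = 1 / (1 + [H⁺]/K2 + [H⁺]²/(K1K2)) = 1 / (1 + 10^+2.15 + 10^+0.78)
   = 1 / (1 + 141.25 + 6.0256) = 1/148.28 = 0.006744
[CO3²⁻] = α₂ × DIC = 0.006744 × 2.08 = 0.01403 mmol/kg = 14.03 μmol/kg
Ksp = 10^(−6.34) = 4.571×10^-7
Ω = [Ca²⁺][CO3²⁻]/Ksp = (5.12×10^-3)(1.403×10^-5) / 4.571×10^-7 = 0.157

Ω = 0.157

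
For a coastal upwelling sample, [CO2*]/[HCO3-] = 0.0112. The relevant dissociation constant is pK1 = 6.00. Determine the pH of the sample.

pH = 7.95

From K1 = [H⁺][HCO3-]/[CO2*]:  pH = pK1 − log₁₀([CO2*]/[HCO3-])
log₁₀(0.0112) = -1.951
pH = 6.00 − (-1.951) = 7.95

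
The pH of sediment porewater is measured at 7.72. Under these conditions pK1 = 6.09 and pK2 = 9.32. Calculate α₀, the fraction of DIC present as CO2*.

α₀ = 0.0224

α₀ = 1 / (1 + K1/[H⁺] + K1K2/[H⁺]²) = 1 / (1 + 10^+1.63 + 10^+0.03)
   = 1 / (1 + 42.658 + 1.0715) = 1/44.729 = 0.02236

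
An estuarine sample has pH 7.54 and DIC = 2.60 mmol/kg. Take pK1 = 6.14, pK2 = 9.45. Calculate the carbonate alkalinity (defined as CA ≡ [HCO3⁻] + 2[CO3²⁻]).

CA = 2.53 mmol/kg

CA = [HCO3⁻] + 2[CO3²⁻] = (α₁ + 2α₂)·DIC
At pH 7.54: [H⁺]/K1 = 10^-1.40 = 0.039811, K2/[H⁺] = 10^-1.91 = 0.012303
α₁ = 1/(1 + 0.039811 + 0.012303) = 1/1.0521 = 0.9505; α₂ = α₁·K2/[H⁺] = 0.01169
α₁ + 2α₂ = 0.9739
CA = 0.9739 × 2.60 = 2.53 mmol/kg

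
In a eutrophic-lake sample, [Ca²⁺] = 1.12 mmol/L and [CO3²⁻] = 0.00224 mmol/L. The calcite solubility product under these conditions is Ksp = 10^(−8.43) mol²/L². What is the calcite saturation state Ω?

Ksp = 10^(−8.43) = 3.715×10^-9
Ω = [Ca²⁺][CO3²⁻]/Ksp = (1.12×10^-3)(0.00224×10^-3) / 3.715×10^-9 = 0.675

Ω = 0.675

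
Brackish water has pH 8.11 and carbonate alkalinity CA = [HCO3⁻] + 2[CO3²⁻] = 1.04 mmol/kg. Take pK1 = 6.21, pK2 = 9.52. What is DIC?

DIC = 1.01 mmol/kg

CA = [HCO3⁻] + 2[CO3²⁻] = (α₁ + 2α₂)·DIC
At pH 8.11: [H⁺]/K1 = 10^-1.90 = 0.012589, K2/[H⁺] = 10^-1.41 = 0.038905
α₁ = 1/(1 + 0.012589 + 0.038905) = 1/1.0515 = 0.9510; α₂ = α₁·K2/[H⁺] = 0.03700
α₁ + 2α₂ = 1.0250
DIC = CA / (α₁ + 2α₂) = 1.04 / 1.0250 = 1.01 mmol/kg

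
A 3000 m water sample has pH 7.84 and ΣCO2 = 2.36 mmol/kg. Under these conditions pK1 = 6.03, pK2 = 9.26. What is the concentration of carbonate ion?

α₂ = 1 / (1 + [H⁺]/K2 + [H⁺]²/(K1K2)) = 1 / (1 + 10^+1.42 + 10^-0.39)
   = 1 / (1 + 26.303 + 0.40738) = 1/27.710 = 0.03609
[CO3²⁻] = α₂ × DIC = 0.03609 × 2.36 = 0.0852 mmol/kg

[CO3²⁻] = 0.0852 mmol/kg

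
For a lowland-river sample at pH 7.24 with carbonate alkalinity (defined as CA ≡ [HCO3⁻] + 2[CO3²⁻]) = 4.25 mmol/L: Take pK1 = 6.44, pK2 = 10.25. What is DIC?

CA = [HCO3⁻] + 2[CO3²⁻] = (α₁ + 2α₂)·DIC
At pH 7.24: [H⁺]/K1 = 10^-0.80 = 0.15849, K2/[H⁺] = 10^-3.01 = 0.00097724
α₁ = 1/(1 + 0.15849 + 0.00097724) = 1/1.1595 = 0.8625; α₂ = α₁·K2/[H⁺] = 0.0008428
α₁ + 2α₂ = 0.8642
DIC = CA / (α₁ + 2α₂) = 4.25 / 0.8642 = 4.92 mmol/L

DIC = 4.92 mmol/L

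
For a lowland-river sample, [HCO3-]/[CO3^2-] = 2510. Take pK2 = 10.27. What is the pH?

pH = 6.87

From K2 = [H⁺][CO3^2-]/[HCO3-]:  pH = pK2 − log₁₀([HCO3-]/[CO3^2-])
log₁₀(2510) = +3.400
pH = 10.27 − (+3.400) = 6.87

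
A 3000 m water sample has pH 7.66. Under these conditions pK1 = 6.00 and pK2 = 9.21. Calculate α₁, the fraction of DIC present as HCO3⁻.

α₁ = 0.952

α₁ = 1 / (1 + [H⁺]/K1 + K2/[H⁺]) = 1 / (1 + 10^-1.66 + 10^-1.55)
   = 1 / (1 + 0.021878 + 0.028184) = 1/1.0501 = 0.9523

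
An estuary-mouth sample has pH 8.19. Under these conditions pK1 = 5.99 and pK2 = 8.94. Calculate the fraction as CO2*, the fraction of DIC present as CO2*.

α₀ = 0.00533

α₀ = 1 / (1 + K1/[H⁺] + K1K2/[H⁺]²) = 1 / (1 + 10^+2.20 + 10^+1.45)
   = 1 / (1 + 158.49 + 28.184) = 1/187.67 = 0.005328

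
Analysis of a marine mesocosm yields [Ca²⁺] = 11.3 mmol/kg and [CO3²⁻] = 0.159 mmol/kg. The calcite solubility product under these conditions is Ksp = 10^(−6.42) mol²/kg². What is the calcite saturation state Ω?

Ksp = 10^(−6.42) = 3.802×10^-7
Ω = [Ca²⁺][CO3²⁻]/Ksp = (11.3×10^-3)(0.159×10^-3) / 3.802×10^-7 = 4.73

Ω = 4.73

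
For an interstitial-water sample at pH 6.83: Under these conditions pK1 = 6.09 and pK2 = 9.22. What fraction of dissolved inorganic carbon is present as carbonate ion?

α₂ = 1 / (1 + [H⁺]/K2 + [H⁺]²/(K1K2)) = 1 / (1 + 10^+2.39 + 10^+1.65)
   = 1 / (1 + 245.47 + 44.668) = 1/291.14 = 0.003435

α₂ = 0.00343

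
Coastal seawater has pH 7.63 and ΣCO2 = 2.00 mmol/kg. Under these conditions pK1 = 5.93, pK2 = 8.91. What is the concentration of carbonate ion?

α₂ = 1 / (1 + [H⁺]/K2 + [H⁺]²/(K1K2)) = 1 / (1 + 10^+1.28 + 10^-0.42)
   = 1 / (1 + 19.055 + 0.38019) = 1/20.435 = 0.04894
[CO3²⁻] = α₂ × DIC = 0.04894 × 2.00 = 0.0979 mmol/kg

[CO3²⁻] = 0.0979 mmol/kg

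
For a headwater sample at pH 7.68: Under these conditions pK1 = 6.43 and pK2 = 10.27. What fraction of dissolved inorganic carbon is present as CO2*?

α₀ = 1 / (1 + K1/[H⁺] + K1K2/[H⁺]²) = 1 / (1 + 10^+1.25 + 10^-1.34)
   = 1 / (1 + 17.783 + 0.045709) = 1/18.829 = 0.05311

α₀ = 0.0531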